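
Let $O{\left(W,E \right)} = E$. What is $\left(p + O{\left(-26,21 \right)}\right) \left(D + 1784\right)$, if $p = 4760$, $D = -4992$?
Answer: $-15337448$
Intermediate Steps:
$\left(p + O{\left(-26,21 \right)}\right) \left(D + 1784\right) = \left(4760 + 21\right) \left(-4992 + 1784\right) = 4781 \left(-3208\right) = -15337448$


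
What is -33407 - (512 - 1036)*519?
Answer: 238549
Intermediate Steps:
-33407 - (512 - 1036)*519 = -33407 - (-524)*519 = -33407 - 1*(-271956) = -33407 + 271956 = 238549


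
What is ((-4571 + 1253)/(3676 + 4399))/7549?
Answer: -3318/60958175 ≈ -5.4431e-5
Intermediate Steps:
((-4571 + 1253)/(3676 + 4399))/7549 = -3318/8075*(1/7549) = -3318*1/8075*(1/7549) = -3318/8075*1/7549 = -3318/60958175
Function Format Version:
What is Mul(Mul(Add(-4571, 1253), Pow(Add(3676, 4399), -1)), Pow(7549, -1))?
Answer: Rational(-3318, 60958175) ≈ -5.4431e-5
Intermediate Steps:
Mul(Mul(Add(-4571, 1253), Pow(Add(3676, 4399), -1)), Pow(7549, -1)) = Mul(Mul(-3318, Pow(8075, -1)), Rational(1, 7549)) = Mul(Mul(-3318, Rational(1, 8075)), Rational(1, 7549)) = Mul(Rational(-3318, 8075), Rational(1, 7549)) = Rational(-3318, 60958175)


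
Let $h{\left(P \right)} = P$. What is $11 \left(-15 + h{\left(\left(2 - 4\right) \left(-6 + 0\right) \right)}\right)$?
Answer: $-33$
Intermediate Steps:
$11 \left(-15 + h{\left(\left(2 - 4\right) \left(-6 + 0\right) \right)}\right) = 11 \left(-15 + \left(2 - 4\right) \left(-6 + 0\right)\right) = 11 \left(-15 - -12\right) = 11 \left(-15 + 12\right) = 11 \left(-3\right) = -33$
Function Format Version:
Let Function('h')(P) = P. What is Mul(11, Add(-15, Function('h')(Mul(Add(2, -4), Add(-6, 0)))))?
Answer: -33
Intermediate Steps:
Mul(11, Add(-15, Function('h')(Mul(Add(2, -4), Add(-6, 0))))) = Mul(11, Add(-15, Mul(Add(2, -4), Add(-6, 0)))) = Mul(11, Add(-15, Mul(-2, -6))) = Mul(11, Add(-15, 12)) = Mul(11, -3) = -33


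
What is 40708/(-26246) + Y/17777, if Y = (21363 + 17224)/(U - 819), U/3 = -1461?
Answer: -1882761944917/1213561944342 ≈ -1.5514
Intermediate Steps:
U = -4383 (U = 3*(-1461) = -4383)
Y = -38587/5202 (Y = (21363 + 17224)/(-4383 - 819) = 38587/(-5202) = 38587*(-1/5202) = -38587/5202 ≈ -7.4177)
40708/(-26246) + Y/17777 = 40708/(-26246) - 38587/5202/17777 = 40708*(-1/26246) - 38587/5202*1/17777 = -20354/13123 - 38587/92475954 = -1882761944917/1213561944342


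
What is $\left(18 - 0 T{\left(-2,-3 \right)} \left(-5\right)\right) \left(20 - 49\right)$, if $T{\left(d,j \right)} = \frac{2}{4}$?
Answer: $-522$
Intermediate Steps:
$T{\left(d,j \right)} = \frac{1}{2}$ ($T{\left(d,j \right)} = 2 \cdot \frac{1}{4} = \frac{1}{2}$)
$\left(18 - 0 T{\left(-2,-3 \right)} \left(-5\right)\right) \left(20 - 49\right) = \left(18 - 0 \cdot \frac{1}{2} \left(-5\right)\right) \left(20 - 49\right) = \left(18 - 0 \left(-5\right)\right) \left(-29\right) = \left(18 - 0\right) \left(-29\right) = \left(18 + 0\right) \left(-29\right) = 18 \left(-29\right) = -522$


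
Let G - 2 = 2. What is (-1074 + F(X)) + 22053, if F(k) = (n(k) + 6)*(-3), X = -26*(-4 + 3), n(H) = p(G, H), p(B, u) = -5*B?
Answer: 21021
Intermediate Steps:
G = 4 (G = 2 + 2 = 4)
n(H) = -20 (n(H) = -5*4 = -20)
X = 26 (X = -26*(-1) = 26)
F(k) = 42 (F(k) = (-20 + 6)*(-3) = -14*(-3) = 42)
(-1074 + F(X)) + 22053 = (-1074 + 42) + 22053 = -1032 + 22053 = 21021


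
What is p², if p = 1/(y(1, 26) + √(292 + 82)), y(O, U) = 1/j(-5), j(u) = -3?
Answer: 9/(-1 + 3*√374)² ≈ 0.0027684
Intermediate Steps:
y(O, U) = -⅓ (y(O, U) = 1/(-3) = -⅓)
p = 1/(-⅓ + √374) (p = 1/(-⅓ + √(292 + 82)) = 1/(-⅓ + √374) ≈ 0.052616)
p² = (3/3365 + 9*√374/3365)²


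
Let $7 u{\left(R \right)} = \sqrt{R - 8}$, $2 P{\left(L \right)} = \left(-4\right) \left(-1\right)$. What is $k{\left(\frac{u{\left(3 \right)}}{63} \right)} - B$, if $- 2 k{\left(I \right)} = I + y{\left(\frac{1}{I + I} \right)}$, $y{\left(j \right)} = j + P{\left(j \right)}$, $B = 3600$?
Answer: $-3601 + \frac{194471 i \sqrt{5}}{8820} \approx -3601.0 + 49.303 i$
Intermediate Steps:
$P{\left(L \right)} = 2$ ($P{\left(L \right)} = \frac{\left(-4\right) \left(-1\right)}{2} = \frac{1}{2} \cdot 4 = 2$)
$u{\left(R \right)} = \frac{\sqrt{-8 + R}}{7}$ ($u{\left(R \right)} = \frac{\sqrt{R - 8}}{7} = \frac{\sqrt{-8 + R}}{7}$)
$y{\left(j \right)} = 2 + j$ ($y{\left(j \right)} = j + 2 = 2 + j$)
$k{\left(I \right)} = -1 - \frac{I}{2} - \frac{1}{4 I}$ ($k{\left(I \right)} = - \frac{I + \left(2 + \frac{1}{I + I}\right)}{2} = - \frac{I + \left(2 + \frac{1}{2 I}\right)}{2} = - \frac{2 + I + \frac{1}{2 I}}{2} = -1 - \frac{I}{2} - \frac{1}{4 I}$)
$k{\left(\frac{u{\left(3 \right)}}{63} \right)} - B = \left(-1 - \frac{\frac{\sqrt{-8 + 3}}{7} \cdot \frac{1}{63}}{2} - \frac{1}{4 \frac{\frac{1}{7} \sqrt{-8 + 3}}{63}}\right) - 3600 = \left(-1 - \frac{\frac{\sqrt{-5}}{7} \cdot \frac{1}{63}}{2} - \frac{1}{4 \frac{\sqrt{-5}}{7} \cdot \frac{1}{63}}\right) - 3600 = \left(-1 - \frac{\frac{i \sqrt{5}}{7} \cdot \frac{1}{63}}{2} - \frac{1}{4 \frac{i \sqrt{5}}{7} \cdot \frac{1}{63}}\right) - 3600 = \left(-1 - \frac{\frac{1}{441} i \sqrt{5}}{2} - \frac{1}{4 \frac{i \sqrt{5}}{441}}\right) - 3600 = \left(-1 - \frac{i \sqrt{5}}{882} - \frac{\left(- \frac{441}{5}\right) i \sqrt{5}}{4}\right) - 3600 = \left(-1 - \frac{i \sqrt{5}}{882} + \frac{441 i \sqrt{5}}{20}\right) - 3600 = \left(-1 + \frac{194471 i \sqrt{5}}{8820}\right) - 3600 = -3601 + \frac{194471 i \sqrt{5}}{8820}$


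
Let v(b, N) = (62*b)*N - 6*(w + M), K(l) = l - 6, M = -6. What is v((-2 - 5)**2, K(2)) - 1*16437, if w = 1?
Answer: -28559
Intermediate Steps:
K(l) = -6 + l
v(b, N) = 30 + 62*N*b (v(b, N) = (62*b)*N - 6*(1 - 6) = 62*N*b - 6*(-5) = 62*N*b + 30 = 30 + 62*N*b)
v((-2 - 5)**2, K(2)) - 1*16437 = (30 + 62*(-6 + 2)*(-2 - 5)**2) - 1*16437 = (30 + 62*(-4)*(-7)**2) - 16437 = (30 + 62*(-4)*49) - 16437 = (30 - 12152) - 16437 = -12122 - 16437 = -28559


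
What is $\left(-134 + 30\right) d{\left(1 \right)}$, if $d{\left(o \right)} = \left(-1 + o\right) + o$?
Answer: $-104$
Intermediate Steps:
$d{\left(o \right)} = -1 + 2 o$
$\left(-134 + 30\right) d{\left(1 \right)} = \left(-134 + 30\right) \left(-1 + 2 \cdot 1\right) = - 104 \left(-1 + 2\right) = \left(-104\right) 1 = -104$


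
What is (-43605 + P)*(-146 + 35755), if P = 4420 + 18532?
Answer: -735432677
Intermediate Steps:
P = 22952
(-43605 + P)*(-146 + 35755) = (-43605 + 22952)*(-146 + 35755) = -20653*35609 = -735432677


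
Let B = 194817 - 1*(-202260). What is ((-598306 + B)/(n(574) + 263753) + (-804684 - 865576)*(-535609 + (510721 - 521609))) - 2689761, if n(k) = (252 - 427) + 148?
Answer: 240726294524263005/263726 ≈ 9.1279e+11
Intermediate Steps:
B = 397077 (B = 194817 + 202260 = 397077)
n(k) = -27 (n(k) = -175 + 148 = -27)
((-598306 + B)/(n(574) + 263753) + (-804684 - 865576)*(-535609 + (510721 - 521609))) - 2689761 = ((-598306 + 397077)/(-27 + 263753) + (-804684 - 865576)*(-535609 + (510721 - 521609))) - 2689761 = (-201229/263726 - 1670260*(-535609 - 10888)) - 2689761 = (-201229*1/263726 - 1670260*(-546497)) - 2689761 = (-201229/263726 + 912792079220) - 2689761 = 240727003884172491/263726 - 2689761 = 240726294524263005/263726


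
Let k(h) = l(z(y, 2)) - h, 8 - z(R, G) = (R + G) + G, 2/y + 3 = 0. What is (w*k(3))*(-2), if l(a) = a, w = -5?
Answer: 50/3 ≈ 16.667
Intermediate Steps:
y = -⅔ (y = 2/(-3 + 0) = 2/(-3) = 2*(-⅓) = -⅔ ≈ -0.66667)
z(R, G) = 8 - R - 2*G (z(R, G) = 8 - ((R + G) + G) = 8 - ((G + R) + G) = 8 - (R + 2*G) = 8 + (-R - 2*G) = 8 - R - 2*G)
k(h) = 14/3 - h (k(h) = (8 - 1*(-⅔) - 2*2) - h = (8 + ⅔ - 4) - h = 14/3 - h)
(w*k(3))*(-2) = -5*(14/3 - 1*3)*(-2) = -5*(14/3 - 3)*(-2) = -5*5/3*(-2) = -25/3*(-2) = 50/3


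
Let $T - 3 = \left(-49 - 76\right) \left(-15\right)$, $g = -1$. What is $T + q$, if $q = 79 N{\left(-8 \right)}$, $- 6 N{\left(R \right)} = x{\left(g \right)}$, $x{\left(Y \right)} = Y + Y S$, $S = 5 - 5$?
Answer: $\frac{11347}{6} \approx 1891.2$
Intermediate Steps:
$S = 0$
$T = 1878$ ($T = 3 + \left(-49 - 76\right) \left(-15\right) = 3 - -1875 = 3 + 1875 = 1878$)
$x{\left(Y \right)} = Y$ ($x{\left(Y \right)} = Y + Y 0 = Y + 0 = Y$)
$N{\left(R \right)} = \frac{1}{6}$ ($N{\left(R \right)} = \left(- \frac{1}{6}\right) \left(-1\right) = \frac{1}{6}$)
$q = \frac{79}{6}$ ($q = 79 \cdot \frac{1}{6} = \frac{79}{6} \approx 13.167$)
$T + q = 1878 + \frac{79}{6} = \frac{11347}{6}$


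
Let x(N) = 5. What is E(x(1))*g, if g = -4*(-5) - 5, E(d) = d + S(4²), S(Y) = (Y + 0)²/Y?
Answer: 315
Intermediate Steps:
S(Y) = Y (S(Y) = Y²/Y = Y)
E(d) = 16 + d (E(d) = d + 4² = d + 16 = 16 + d)
g = 15 (g = 20 - 5 = 15)
E(x(1))*g = (16 + 5)*15 = 21*15 = 315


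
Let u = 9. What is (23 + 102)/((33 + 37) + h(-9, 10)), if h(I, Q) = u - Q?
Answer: 125/69 ≈ 1.8116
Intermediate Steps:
h(I, Q) = 9 - Q
(23 + 102)/((33 + 37) + h(-9, 10)) = (23 + 102)/((33 + 37) + (9 - 1*10)) = 125/(70 + (9 - 10)) = 125/(70 - 1) = 125/69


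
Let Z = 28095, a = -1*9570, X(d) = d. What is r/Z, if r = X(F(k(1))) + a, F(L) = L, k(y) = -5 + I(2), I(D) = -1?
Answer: -3192/9365 ≈ -0.34084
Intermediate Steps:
k(y) = -6 (k(y) = -5 - 1 = -6)
a = -9570
r = -9576 (r = -6 - 9570 = -9576)
r/Z = -9576/28095 = -9576*1/28095 = -3192/9365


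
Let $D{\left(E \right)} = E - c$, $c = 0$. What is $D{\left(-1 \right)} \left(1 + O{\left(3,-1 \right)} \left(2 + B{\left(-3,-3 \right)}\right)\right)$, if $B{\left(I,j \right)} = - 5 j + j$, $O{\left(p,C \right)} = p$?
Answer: $-43$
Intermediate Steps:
$D{\left(E \right)} = E$ ($D{\left(E \right)} = E - 0 = E + 0 = E$)
$B{\left(I,j \right)} = - 4 j$
$D{\left(-1 \right)} \left(1 + O{\left(3,-1 \right)} \left(2 + B{\left(-3,-3 \right)}\right)\right) = - (1 + 3 \left(2 - -12\right)) = - (1 + 3 \left(2 + 12\right)) = - (1 + 3 \cdot 14) = - (1 + 42) = \left(-1\right) 43 = -43$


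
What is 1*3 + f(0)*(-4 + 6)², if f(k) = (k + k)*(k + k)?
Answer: 3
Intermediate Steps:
f(k) = 4*k² (f(k) = (2*k)*(2*k) = 4*k²)
1*3 + f(0)*(-4 + 6)² = 1*3 + (4*0²)*(-4 + 6)² = 3 + (4*0)*2² = 3 + 0*4 = 3 + 0 = 3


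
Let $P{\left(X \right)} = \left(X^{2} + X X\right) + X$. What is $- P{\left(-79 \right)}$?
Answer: $-12403$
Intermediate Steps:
$P{\left(X \right)} = X + 2 X^{2}$ ($P{\left(X \right)} = \left(X^{2} + X^{2}\right) + X = 2 X^{2} + X = X + 2 X^{2}$)
$- P{\left(-79 \right)} = - \left(-79\right) \left(1 + 2 \left(-79\right)\right) = - \left(-79\right) \left(1 - 158\right) = - \left(-79\right) \left(-157\right) = \left(-1\right) 12403 = -12403$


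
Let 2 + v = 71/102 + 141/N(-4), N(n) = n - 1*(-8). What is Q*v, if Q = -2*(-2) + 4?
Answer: 13850/51 ≈ 271.57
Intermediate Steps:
N(n) = 8 + n (N(n) = n + 8 = 8 + n)
Q = 8 (Q = 4 + 4 = 8)
v = 6925/204 (v = -2 + (71/102 + 141/(8 - 4)) = -2 + (71*(1/102) + 141/4) = -2 + (71/102 + 141*(¼)) = -2 + (71/102 + 141/4) = -2 + 7333/204 = 6925/204 ≈ 33.946)
Q*v = 8*(6925/204) = 13850/51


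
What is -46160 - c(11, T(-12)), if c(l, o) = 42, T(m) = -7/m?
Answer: -46202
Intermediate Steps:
-46160 - c(11, T(-12)) = -46160 - 1*42 = -46160 - 42 = -46202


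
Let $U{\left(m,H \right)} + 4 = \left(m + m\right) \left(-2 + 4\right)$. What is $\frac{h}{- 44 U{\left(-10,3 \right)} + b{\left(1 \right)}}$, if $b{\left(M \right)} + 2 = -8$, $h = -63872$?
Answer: $- \frac{31936}{963} \approx -33.163$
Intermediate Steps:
$b{\left(M \right)} = -10$ ($b{\left(M \right)} = -2 - 8 = -10$)
$U{\left(m,H \right)} = -4 + 4 m$ ($U{\left(m,H \right)} = -4 + \left(m + m\right) \left(-2 + 4\right) = -4 + 2 m 2 = -4 + 4 m$)
$\frac{h}{- 44 U{\left(-10,3 \right)} + b{\left(1 \right)}} = - \frac{63872}{- 44 \left(-4 + 4 \left(-10\right)\right) - 10} = - \frac{63872}{- 44 \left(-4 - 40\right) - 10} = - \frac{63872}{\left(-44\right) \left(-44\right) - 10} = - \frac{63872}{1936 - 10} = - \frac{63872}{1926} = \left(-63872\right) \frac{1}{1926} = - \frac{31936}{963}$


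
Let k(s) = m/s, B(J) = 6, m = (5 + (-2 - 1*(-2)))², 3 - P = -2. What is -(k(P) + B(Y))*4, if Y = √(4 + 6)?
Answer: -44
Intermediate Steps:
P = 5 (P = 3 - 1*(-2) = 3 + 2 = 5)
Y = √10 ≈ 3.1623
m = 25 (m = (5 + (-2 + 2))² = (5 + 0)² = 5² = 25)
k(s) = 25/s
-(k(P) + B(Y))*4 = -(25/5 + 6)*4 = -(25*(⅕) + 6)*4 = -(5 + 6)*4 = -11*4 = -1*44 = -44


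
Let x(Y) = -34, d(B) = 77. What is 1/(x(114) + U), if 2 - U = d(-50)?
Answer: -1/109 ≈ -0.0091743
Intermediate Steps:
U = -75 (U = 2 - 1*77 = 2 - 77 = -75)
1/(x(114) + U) = 1/(-34 - 75) = 1/(-109) = -1/109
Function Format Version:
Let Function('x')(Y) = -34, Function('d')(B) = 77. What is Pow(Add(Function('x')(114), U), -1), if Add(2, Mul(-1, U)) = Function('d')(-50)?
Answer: Rational(-1, 109) ≈ -0.0091743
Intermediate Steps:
U = -75 (U = Add(2, Mul(-1, 77)) = Add(2, -77) = -75)
Pow(Add(Function('x')(114), U), -1) = Pow(Add(-34, -75), -1) = Pow(-109, -1) = Rational(-1, 109)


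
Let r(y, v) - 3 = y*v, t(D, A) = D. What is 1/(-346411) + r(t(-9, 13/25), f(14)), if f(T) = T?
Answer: -42608554/346411 ≈ -123.00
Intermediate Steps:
r(y, v) = 3 + v*y (r(y, v) = 3 + y*v = 3 + v*y)
1/(-346411) + r(t(-9, 13/25), f(14)) = 1/(-346411) + (3 + 14*(-9)) = -1/346411 + (3 - 126) = -1/346411 - 123 = -42608554/346411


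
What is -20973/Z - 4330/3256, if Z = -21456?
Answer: -1025683/2910864 ≈ -0.35236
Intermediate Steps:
-20973/Z - 4330/3256 = -20973/(-21456) - 4330/3256 = -20973*(-1/21456) - 4330*1/3256 = 6991/7152 - 2165/1628 = -1025683/2910864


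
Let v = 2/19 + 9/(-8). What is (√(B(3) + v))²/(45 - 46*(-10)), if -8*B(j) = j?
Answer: -53/19190 ≈ -0.0027619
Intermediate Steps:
B(j) = -j/8
v = -155/152 (v = 2*(1/19) + 9*(-⅛) = 2/19 - 9/8 = -155/152 ≈ -1.0197)
(√(B(3) + v))²/(45 - 46*(-10)) = (√(-⅛*3 - 155/152))²/(45 - 46*(-10)) = (√(-3/8 - 155/152))²/(45 + 460) = (√(-53/38))²/505 = (I*√2014/38)²*(1/505) = -53/38*1/505 = -53/19190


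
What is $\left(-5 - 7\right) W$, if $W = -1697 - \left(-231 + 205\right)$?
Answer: $20052$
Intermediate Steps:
$W = -1671$ ($W = -1697 - -26 = -1697 + 26 = -1671$)
$\left(-5 - 7\right) W = \left(-5 - 7\right) \left(-1671\right) = \left(-12\right) \left(-1671\right) = 20052$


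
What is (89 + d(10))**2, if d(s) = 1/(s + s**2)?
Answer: 95863681/12100 ≈ 7922.6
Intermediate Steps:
(89 + d(10))**2 = (89 + 1/(10*(1 + 10)))**2 = (89 + (1/10)/11)**2 = (89 + (1/10)*(1/11))**2 = (89 + 1/110)**2 = (9791/110)**2 = 95863681/12100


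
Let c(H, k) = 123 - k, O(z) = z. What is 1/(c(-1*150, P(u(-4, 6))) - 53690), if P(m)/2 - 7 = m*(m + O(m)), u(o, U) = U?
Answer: -1/53725 ≈ -1.8613e-5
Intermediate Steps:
P(m) = 14 + 4*m**2 (P(m) = 14 + 2*(m*(m + m)) = 14 + 2*(m*(2*m)) = 14 + 2*(2*m**2) = 14 + 4*m**2)
1/(c(-1*150, P(u(-4, 6))) - 53690) = 1/((123 - (14 + 4*6**2)) - 53690) = 1/((123 - (14 + 4*36)) - 53690) = 1/((123 - (14 + 144)) - 53690) = 1/((123 - 1*158) - 53690) = 1/((123 - 158) - 53690) = 1/(-35 - 53690) = 1/(-53725) = -1/53725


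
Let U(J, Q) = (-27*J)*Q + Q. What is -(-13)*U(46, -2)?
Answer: 32266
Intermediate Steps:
U(J, Q) = Q - 27*J*Q (U(J, Q) = -27*J*Q + Q = Q - 27*J*Q)
-(-13)*U(46, -2) = -(-13)*(-2*(1 - 27*46)) = -(-13)*(-2*(1 - 1242)) = -(-13)*(-2*(-1241)) = -(-13)*2482 = -13*(-2482) = 32266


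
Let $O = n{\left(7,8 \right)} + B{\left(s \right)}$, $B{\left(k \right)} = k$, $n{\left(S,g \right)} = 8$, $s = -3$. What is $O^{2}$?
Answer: $25$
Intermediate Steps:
$O = 5$ ($O = 8 - 3 = 5$)
$O^{2} = 5^{2} = 25$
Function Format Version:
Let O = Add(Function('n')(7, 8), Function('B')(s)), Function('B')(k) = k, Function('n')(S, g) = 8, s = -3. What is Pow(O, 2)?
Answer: 25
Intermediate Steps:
O = 5 (O = Add(8, -3) = 5)
Pow(O, 2) = Pow(5, 2) = 25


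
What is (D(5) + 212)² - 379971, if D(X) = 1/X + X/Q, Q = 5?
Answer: -8362919/25 ≈ -3.3452e+5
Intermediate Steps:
D(X) = 1/X + X/5
(D(5) + 212)² - 379971 = ((1/5 + (⅕)*5) + 212)² - 379971 = ((⅕ + 1) + 212)² - 379971 = (6/5 + 212)² - 379971 = (1066/5)² - 379971 = 1136356/25 - 379971 = -8362919/25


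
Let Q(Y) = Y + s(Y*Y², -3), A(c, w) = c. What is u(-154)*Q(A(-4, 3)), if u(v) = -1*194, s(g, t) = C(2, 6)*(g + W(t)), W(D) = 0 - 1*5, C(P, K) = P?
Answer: 27548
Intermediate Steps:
W(D) = -5 (W(D) = 0 - 5 = -5)
s(g, t) = -10 + 2*g (s(g, t) = 2*(g - 5) = 2*(-5 + g) = -10 + 2*g)
Q(Y) = -10 + Y + 2*Y³ (Q(Y) = Y + (-10 + 2*(Y*Y²)) = Y + (-10 + 2*Y³) = -10 + Y + 2*Y³)
u(v) = -194
u(-154)*Q(A(-4, 3)) = -194*(-10 - 4 + 2*(-4)³) = -194*(-10 - 4 + 2*(-64)) = -194*(-10 - 4 - 128) = -194*(-142) = 27548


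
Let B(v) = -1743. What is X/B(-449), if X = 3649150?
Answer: -3649150/1743 ≈ -2093.6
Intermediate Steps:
X/B(-449) = 3649150/(-1743) = 3649150*(-1/1743) = -3649150/1743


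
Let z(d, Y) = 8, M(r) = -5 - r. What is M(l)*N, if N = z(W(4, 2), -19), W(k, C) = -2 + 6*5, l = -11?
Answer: 48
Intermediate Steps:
W(k, C) = 28 (W(k, C) = -2 + 30 = 28)
N = 8
M(l)*N = (-5 - 1*(-11))*8 = (-5 + 11)*8 = 6*8 = 48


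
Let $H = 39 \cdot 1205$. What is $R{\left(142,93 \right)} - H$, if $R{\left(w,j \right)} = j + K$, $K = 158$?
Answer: $-46744$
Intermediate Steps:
$H = 46995$
$R{\left(w,j \right)} = 158 + j$ ($R{\left(w,j \right)} = j + 158 = 158 + j$)
$R{\left(142,93 \right)} - H = \left(158 + 93\right) - 46995 = 251 - 46995 = -46744$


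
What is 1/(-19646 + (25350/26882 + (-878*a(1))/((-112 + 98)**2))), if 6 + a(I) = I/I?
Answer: -1317218/25847319683 ≈ -5.0962e-5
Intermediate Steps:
a(I) = -5 (a(I) = -6 + I/I = -6 + 1 = -5)
1/(-19646 + (25350/26882 + (-878*a(1))/((-112 + 98)**2))) = 1/(-19646 + (25350/26882 + (-878*(-5))/((-112 + 98)**2))) = 1/(-19646 + (25350*(1/26882) + 4390/((-14)**2))) = 1/(-19646 + (12675/13441 + 4390/196)) = 1/(-19646 + (12675/13441 + 4390*(1/196))) = 1/(-19646 + (12675/13441 + 2195/98)) = 1/(-19646 + 30745145/1317218) = 1/(-25847319683/1317218) = -1317218/25847319683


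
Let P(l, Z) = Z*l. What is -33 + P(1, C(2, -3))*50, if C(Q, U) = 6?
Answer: 267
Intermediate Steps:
-33 + P(1, C(2, -3))*50 = -33 + (6*1)*50 = -33 + 6*50 = -33 + 300 = 267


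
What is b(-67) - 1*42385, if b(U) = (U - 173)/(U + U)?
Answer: -2839675/67 ≈ -42383.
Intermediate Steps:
b(U) = (-173 + U)/(2*U) (b(U) = (-173 + U)/((2*U)) = (-173 + U)*(1/(2*U)) = (-173 + U)/(2*U))
b(-67) - 1*42385 = (½)*(-173 - 67)/(-67) - 1*42385 = (½)*(-1/67)*(-240) - 42385 = 120/67 - 42385 = -2839675/67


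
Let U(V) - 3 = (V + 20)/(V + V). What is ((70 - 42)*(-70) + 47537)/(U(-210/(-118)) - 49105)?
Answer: -1914234/2062027 ≈ -0.92833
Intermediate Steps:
U(V) = 3 + (20 + V)/(2*V) (U(V) = 3 + (V + 20)/(V + V) = 3 + (20 + V)/((2*V)) = 3 + (20 + V)*(1/(2*V)) = 3 + (20 + V)/(2*V))
((70 - 42)*(-70) + 47537)/(U(-210/(-118)) - 49105) = ((70 - 42)*(-70) + 47537)/((7/2 + 10/((-210/(-118)))) - 49105) = (28*(-70) + 47537)/((7/2 + 10/((-210*(-1/118)))) - 49105) = (-1960 + 47537)/((7/2 + 10/(105/59)) - 49105) = 45577/((7/2 + 10*(59/105)) - 49105) = 45577/((7/2 + 118/21) - 49105) = 45577/(383/42 - 49105) = 45577/(-2062027/42) = 45577*(-42/2062027) = -1914234/2062027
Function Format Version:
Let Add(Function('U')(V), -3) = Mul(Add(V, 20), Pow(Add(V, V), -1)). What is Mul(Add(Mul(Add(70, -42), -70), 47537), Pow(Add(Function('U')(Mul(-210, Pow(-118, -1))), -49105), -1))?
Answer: Rational(-1914234, 2062027) ≈ -0.92833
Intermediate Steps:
Function('U')(V) = Add(3, Mul(Rational(1, 2), Pow(V, -1), Add(20, V))) (Function('U')(V) = Add(3, Mul(Add(V, 20), Pow(Add(V, V), -1))) = Add(3, Mul(Add(20, V), Pow(Mul(2, V), -1))) = Add(3, Mul(Add(20, V), Mul(Rational(1, 2), Pow(V, -1)))) = Add(3, Mul(Rational(1, 2), Pow(V, -1), Add(20, V))))
Mul(Add(Mul(Add(70, -42), -70), 47537), Pow(Add(Function('U')(Mul(-210, Pow(-118, -1))), -49105), -1)) = Mul(Add(Mul(Add(70, -42), -70), 47537), Pow(Add(Add(Rational(7, 2), Mul(10, Pow(Mul(-210, Pow(-118, -1)), -1))), -49105), -1)) = Mul(Add(Mul(28, -70), 47537), Pow(Add(Add(Rational(7, 2), Mul(10, Pow(Mul(-210, Rational(-1, 118)), -1))), -49105), -1)) = Mul(Add(-1960, 47537), Pow(Add(Add(Rational(7, 2), Mul(10, Pow(Rational(105, 59), -1))), -49105), -1)) = Mul(45577, Pow(Add(Add(Rational(7, 2), Mul(10, Rational(59, 105))), -49105), -1)) = Mul(45577, Pow(Add(Add(Rational(7, 2), Rational(118, 21)), -49105), -1)) = Mul(45577, Pow(Add(Rational(383, 42), -49105), -1)) = Mul(45577, Pow(Rational(-2062027, 42), -1)) = Mul(45577, Rational(-42, 2062027)) = Rational(-1914234, 2062027)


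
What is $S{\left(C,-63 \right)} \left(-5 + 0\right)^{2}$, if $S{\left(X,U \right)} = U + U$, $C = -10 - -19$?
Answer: $-3150$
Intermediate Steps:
$C = 9$ ($C = -10 + 19 = 9$)
$S{\left(X,U \right)} = 2 U$
$S{\left(C,-63 \right)} \left(-5 + 0\right)^{2} = 2 \left(-63\right) \left(-5 + 0\right)^{2} = - 126 \left(-5\right)^{2} = \left(-126\right) 25 = -3150$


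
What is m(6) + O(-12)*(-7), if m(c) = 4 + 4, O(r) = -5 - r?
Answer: -41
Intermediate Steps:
m(c) = 8
m(6) + O(-12)*(-7) = 8 + (-5 - 1*(-12))*(-7) = 8 + (-5 + 12)*(-7) = 8 + 7*(-7) = 8 - 49 = -41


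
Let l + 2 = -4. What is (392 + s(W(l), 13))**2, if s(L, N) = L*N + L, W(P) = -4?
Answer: 112896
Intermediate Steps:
l = -6 (l = -2 - 4 = -6)
s(L, N) = L + L*N
(392 + s(W(l), 13))**2 = (392 - 4*(1 + 13))**2 = (392 - 4*14)**2 = (392 - 56)**2 = 336**2 = 112896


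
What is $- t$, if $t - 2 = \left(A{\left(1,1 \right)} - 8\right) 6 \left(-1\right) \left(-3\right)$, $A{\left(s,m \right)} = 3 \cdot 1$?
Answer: $88$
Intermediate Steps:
$A{\left(s,m \right)} = 3$
$t = -88$ ($t = 2 + \left(3 - 8\right) 6 \left(-1\right) \left(-3\right) = 2 - 5 \left(\left(-6\right) \left(-3\right)\right) = 2 - 90 = -88$)
$- t = \left(-1\right) \left(-88\right) = 88$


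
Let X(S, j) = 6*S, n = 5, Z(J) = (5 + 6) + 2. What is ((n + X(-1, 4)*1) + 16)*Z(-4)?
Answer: 195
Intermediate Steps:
Z(J) = 13 (Z(J) = 11 + 2 = 13)
((n + X(-1, 4)*1) + 16)*Z(-4) = ((5 + (6*(-1))*1) + 16)*13 = ((5 - 6*1) + 16)*13 = ((5 - 6) + 16)*13 = (-1 + 16)*13 = 15*13 = 195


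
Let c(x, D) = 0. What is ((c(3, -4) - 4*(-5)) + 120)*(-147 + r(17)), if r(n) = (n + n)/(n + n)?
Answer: -20440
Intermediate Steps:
r(n) = 1 (r(n) = (2*n)/((2*n)) = (2*n)*(1/(2*n)) = 1)
((c(3, -4) - 4*(-5)) + 120)*(-147 + r(17)) = ((0 - 4*(-5)) + 120)*(-147 + 1) = ((0 + 20) + 120)*(-146) = (20 + 120)*(-146) = 140*(-146) = -20440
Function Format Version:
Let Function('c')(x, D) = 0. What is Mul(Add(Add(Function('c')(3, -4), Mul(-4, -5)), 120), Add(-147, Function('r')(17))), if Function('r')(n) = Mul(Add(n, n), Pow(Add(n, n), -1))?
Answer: -20440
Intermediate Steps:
Function('r')(n) = 1 (Function('r')(n) = Mul(Mul(2, n), Pow(Mul(2, n), -1)) = Mul(Mul(2, n), Mul(Rational(1, 2), Pow(n, -1))) = 1)
Mul(Add(Add(Function('c')(3, -4), Mul(-4, -5)), 120), Add(-147, Function('r')(17))) = Mul(Add(Add(0, Mul(-4, -5)), 120), Add(-147, 1)) = Mul(Add(Add(0, 20), 120), -146) = Mul(Add(20, 120), -146) = Mul(140, -146) = -20440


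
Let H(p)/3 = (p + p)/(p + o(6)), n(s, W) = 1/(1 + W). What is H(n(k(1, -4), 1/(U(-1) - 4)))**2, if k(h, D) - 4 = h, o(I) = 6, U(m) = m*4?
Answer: 576/625 ≈ 0.92160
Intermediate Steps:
U(m) = 4*m
k(h, D) = 4 + h
H(p) = 6*p/(6 + p) (H(p) = 3*((p + p)/(p + 6)) = 3*((2*p)/(6 + p)) = 3*(2*p/(6 + p)) = 6*p/(6 + p))
H(n(k(1, -4), 1/(U(-1) - 4)))**2 = (6/((1 + 1/(4*(-1) - 4))*(6 + 1/(1 + 1/(4*(-1) - 4)))))**2 = (6/((1 + 1/(-4 - 4))*(6 + 1/(1 + 1/(-4 - 4)))))**2 = (6/((1 + 1/(-8))*(6 + 1/(1 + 1/(-8)))))**2 = (6/((1 - 1/8)*(6 + 1/(1 - 1/8))))**2 = (6/((7/8)*(6 + 1/(7/8))))**2 = (6*(8/7)/(6 + 8/7))**2 = (6*(8/7)/(50/7))**2 = (6*(8/7)*(7/50))**2 = (24/25)**2 = 576/625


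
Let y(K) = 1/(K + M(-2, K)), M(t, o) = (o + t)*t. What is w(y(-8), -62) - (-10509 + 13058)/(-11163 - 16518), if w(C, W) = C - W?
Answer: 6884311/110724 ≈ 62.175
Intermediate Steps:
M(t, o) = t*(o + t)
y(K) = 1/(4 - K) (y(K) = 1/(K - 2*(K - 2)) = 1/(K - 2*(-2 + K)) = 1/(K + (4 - 2*K)) = 1/(4 - K))
w(y(-8), -62) - (-10509 + 13058)/(-11163 - 16518) = (1/(4 - 1*(-8)) - 1*(-62)) - (-10509 + 13058)/(-11163 - 16518) = (1/(4 + 8) + 62) - 2549/(-27681) = (1/12 + 62) - 2549*(-1)/27681 = (1/12 + 62) - 1*(-2549/27681) = 745/12 + 2549/27681 = 6884311/110724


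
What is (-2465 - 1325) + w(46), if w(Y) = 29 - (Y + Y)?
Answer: -3853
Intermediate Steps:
w(Y) = 29 - 2*Y
(-2465 - 1325) + w(46) = (-2465 - 1325) + (29 - 2*46) = -3790 + (29 - 92) = -3790 - 63 = -3853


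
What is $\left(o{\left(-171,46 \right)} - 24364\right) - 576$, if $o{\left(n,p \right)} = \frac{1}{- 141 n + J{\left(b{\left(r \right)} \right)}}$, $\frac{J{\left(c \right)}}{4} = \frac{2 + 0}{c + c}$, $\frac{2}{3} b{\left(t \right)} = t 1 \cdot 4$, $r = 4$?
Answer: $- \frac{3607994974}{144667} \approx -24940.0$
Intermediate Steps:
$b{\left(t \right)} = 6 t$ ($b{\left(t \right)} = \frac{3 t 1 \cdot 4}{2} = \frac{3 t 4}{2} = \frac{3 \cdot 4 t}{2} = 6 t$)
$J{\left(c \right)} = \frac{4}{c}$ ($J{\left(c \right)} = 4 \frac{2 + 0}{c + c} = 4 \frac{2}{2 c} = 4 \cdot 2 \frac{1}{2 c} = \frac{4}{c}$)
$o{\left(n,p \right)} = \frac{1}{\frac{1}{6} - 141 n}$ ($o{\left(n,p \right)} = \frac{1}{- 141 n + \frac{4}{6 \cdot 4}} = \frac{1}{- 141 n + \frac{4}{24}} = \frac{1}{- 141 n + 4 \cdot \frac{1}{24}} = \frac{1}{- 141 n + \frac{1}{6}} = \frac{1}{\frac{1}{6} - 141 n}$)
$\left(o{\left(-171,46 \right)} - 24364\right) - 576 = \left(- \frac{6}{-1 + 846 \left(-171\right)} - 24364\right) - 576 = \left(- \frac{6}{-1 - 144666} - 24364\right) - 576 = \left(- \frac{6}{-144667} - 24364\right) - 576 = \left(\left(-6\right) \left(- \frac{1}{144667}\right) - 24364\right) - 576 = \left(\frac{6}{144667} - 24364\right) - 576 = - \frac{3524666782}{144667} - 576 = - \frac{3607994974}{144667}$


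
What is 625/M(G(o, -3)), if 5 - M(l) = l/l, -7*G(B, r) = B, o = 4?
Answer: 625/4 ≈ 156.25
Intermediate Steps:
G(B, r) = -B/7
M(l) = 4 (M(l) = 5 - l/l = 5 - 1*1 = 5 - 1 = 4)
625/M(G(o, -3)) = 625/4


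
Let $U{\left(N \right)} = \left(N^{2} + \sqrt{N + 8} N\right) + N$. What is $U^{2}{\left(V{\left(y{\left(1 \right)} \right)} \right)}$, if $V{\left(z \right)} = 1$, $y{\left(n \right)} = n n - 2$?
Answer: $25$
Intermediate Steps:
$y{\left(n \right)} = -2 + n^{2}$ ($y{\left(n \right)} = n^{2} - 2 = -2 + n^{2}$)
$U{\left(N \right)} = N + N^{2} + N \sqrt{8 + N}$ ($U{\left(N \right)} = \left(N^{2} + \sqrt{8 + N} N\right) + N = \left(N^{2} + N \sqrt{8 + N}\right) + N = N + N^{2} + N \sqrt{8 + N}$)
$U^{2}{\left(V{\left(y{\left(1 \right)} \right)} \right)} = \left(1 \left(1 + 1 + \sqrt{8 + 1}\right)\right)^{2} = \left(1 \left(1 + 1 + \sqrt{9}\right)\right)^{2} = \left(1 \left(1 + 1 + 3\right)\right)^{2} = \left(1 \cdot 5\right)^{2} = 5^{2} = 25$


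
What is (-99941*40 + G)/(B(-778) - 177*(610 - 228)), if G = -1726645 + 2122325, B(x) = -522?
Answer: 26485/501 ≈ 52.864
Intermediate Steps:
G = 395680
(-99941*40 + G)/(B(-778) - 177*(610 - 228)) = (-99941*40 + 395680)/(-522 - 177*(610 - 228)) = (-3997640 + 395680)/(-522 - 177*382) = -3601960/(-522 - 67614) = -3601960/(-68136) = -3601960*(-1/68136) = 26485/501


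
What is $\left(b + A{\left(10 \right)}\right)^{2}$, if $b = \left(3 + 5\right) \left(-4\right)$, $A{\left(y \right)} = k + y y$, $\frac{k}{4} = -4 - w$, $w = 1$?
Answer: $2304$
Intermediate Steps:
$k = -20$ ($k = 4 \left(-4 - 1\right) = 4 \left(-5\right) = -20$)
$A{\left(y \right)} = -20 + y^{2}$ ($A{\left(y \right)} = -20 + y y = -20 + y^{2}$)
$b = -32$ ($b = 8 \left(-4\right) = -32$)
$\left(b + A{\left(10 \right)}\right)^{2} = \left(-32 - \left(20 - 10^{2}\right)\right)^{2} = \left(-32 + \left(-20 + 100\right)\right)^{2} = \left(-32 + 80\right)^{2} = 48^{2} = 2304$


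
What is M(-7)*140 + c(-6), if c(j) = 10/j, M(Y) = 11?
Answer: 4615/3 ≈ 1538.3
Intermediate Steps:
M(-7)*140 + c(-6) = 11*140 + 10/(-6) = 1540 + 10*(-⅙) = 1540 - 5/3 = 4615/3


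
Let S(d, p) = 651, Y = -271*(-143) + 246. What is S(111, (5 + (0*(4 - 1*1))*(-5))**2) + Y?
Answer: 39650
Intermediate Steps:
Y = 38999 (Y = 38753 + 246 = 38999)
S(111, (5 + (0*(4 - 1*1))*(-5))**2) + Y = 651 + 38999 = 39650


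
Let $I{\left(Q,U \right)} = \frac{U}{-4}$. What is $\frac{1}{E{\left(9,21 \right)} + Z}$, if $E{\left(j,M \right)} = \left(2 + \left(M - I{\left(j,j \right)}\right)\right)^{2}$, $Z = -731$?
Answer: $- \frac{16}{1495} \approx -0.010702$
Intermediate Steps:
$I{\left(Q,U \right)} = - \frac{U}{4}$ ($I{\left(Q,U \right)} = U \left(- \frac{1}{4}\right) = - \frac{U}{4}$)
$E{\left(j,M \right)} = \left(2 + M + \frac{j}{4}\right)^{2}$ ($E{\left(j,M \right)} = \left(2 + \left(M - - \frac{j}{4}\right)\right)^{2} = \left(2 + \left(M + \frac{j}{4}\right)\right)^{2} = \left(2 + M + \frac{j}{4}\right)^{2}$)
$\frac{1}{E{\left(9,21 \right)} + Z} = \frac{1}{\frac{\left(8 + 9 + 4 \cdot 21\right)^{2}}{16} - 731} = \frac{1}{\frac{\left(8 + 9 + 84\right)^{2}}{16} - 731} = \frac{1}{\frac{101^{2}}{16} - 731} = \frac{1}{\frac{1}{16} \cdot 10201 - 731} = \frac{1}{\frac{10201}{16} - 731} = \frac{1}{- \frac{1495}{16}} = - \frac{16}{1495}$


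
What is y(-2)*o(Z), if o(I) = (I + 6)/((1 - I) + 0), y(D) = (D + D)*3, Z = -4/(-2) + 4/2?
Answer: 40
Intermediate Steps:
Z = 4 (Z = -4*(-½) + 4*(½) = 2 + 2 = 4)
y(D) = 6*D (y(D) = (2*D)*3 = 6*D)
o(I) = (6 + I)/(1 - I)
y(-2)*o(Z) = (6*(-2))*((-6 - 1*4)/(-1 + 4)) = -12*(-6 - 4)/3 = -4*(-10) = -12*(-10/3) = 40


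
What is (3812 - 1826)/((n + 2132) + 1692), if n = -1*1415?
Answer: 662/803 ≈ 0.82441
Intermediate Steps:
n = -1415
(3812 - 1826)/((n + 2132) + 1692) = (3812 - 1826)/((-1415 + 2132) + 1692) = 1986/(717 + 1692) = 1986/2409 = 1986*(1/2409) = 662/803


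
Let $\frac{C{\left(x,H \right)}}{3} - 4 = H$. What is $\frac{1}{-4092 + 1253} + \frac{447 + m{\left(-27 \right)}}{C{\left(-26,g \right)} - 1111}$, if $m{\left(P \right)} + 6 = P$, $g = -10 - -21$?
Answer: $- \frac{588206}{1513187} \approx -0.38872$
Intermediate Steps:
$g = 11$ ($g = -10 + 21 = 11$)
$m{\left(P \right)} = -6 + P$
$C{\left(x,H \right)} = 12 + 3 H$
$\frac{1}{-4092 + 1253} + \frac{447 + m{\left(-27 \right)}}{C{\left(-26,g \right)} - 1111} = \frac{1}{-4092 + 1253} + \frac{447 - 33}{\left(12 + 3 \cdot 11\right) - 1111} = \frac{1}{-2839} + \frac{447 - 33}{\left(12 + 33\right) - 1111} = - \frac{1}{2839} + \frac{414}{45 - 1111} = - \frac{1}{2839} + \frac{414}{-1066} = - \frac{1}{2839} + 414 \left(- \frac{1}{1066}\right) = - \frac{1}{2839} - \frac{207}{533} = - \frac{588206}{1513187}$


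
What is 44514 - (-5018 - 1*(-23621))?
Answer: 25911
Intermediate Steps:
44514 - (-5018 - 1*(-23621)) = 44514 - (-5018 + 23621) = 44514 - 1*18603 = 44514 - 18603 = 25911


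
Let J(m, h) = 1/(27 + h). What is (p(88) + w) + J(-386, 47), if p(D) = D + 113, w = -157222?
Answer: -11619553/74 ≈ -1.5702e+5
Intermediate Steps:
p(D) = 113 + D
(p(88) + w) + J(-386, 47) = ((113 + 88) - 157222) + 1/(27 + 47) = (201 - 157222) + 1/74 = -157021 + 1/74 = -11619553/74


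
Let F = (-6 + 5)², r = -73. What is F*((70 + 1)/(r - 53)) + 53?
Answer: 6607/126 ≈ 52.437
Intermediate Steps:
F = 1 (F = (-1)² = 1)
F*((70 + 1)/(r - 53)) + 53 = 1*((70 + 1)/(-73 - 53)) + 53 = 1*(71/(-126)) + 53 = 1*(71*(-1/126)) + 53 = 1*(-71/126) + 53 = -71/126 + 53 = 6607/126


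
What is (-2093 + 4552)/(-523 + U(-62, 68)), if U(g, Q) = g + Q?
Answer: -2459/517 ≈ -4.7563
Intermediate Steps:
U(g, Q) = Q + g
(-2093 + 4552)/(-523 + U(-62, 68)) = (-2093 + 4552)/(-523 + (68 - 62)) = 2459/(-523 + 6) = 2459/(-517) = 2459*(-1/517) = -2459/517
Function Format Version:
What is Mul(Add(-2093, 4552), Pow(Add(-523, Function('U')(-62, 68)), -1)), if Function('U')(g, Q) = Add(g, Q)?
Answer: Rational(-2459, 517) ≈ -4.7563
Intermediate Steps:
Function('U')(g, Q) = Add(Q, g)
Mul(Add(-2093, 4552), Pow(Add(-523, Function('U')(-62, 68)), -1)) = Mul(Add(-2093, 4552), Pow(Add(-523, Add(68, -62)), -1)) = Mul(2459, Pow(Add(-523, 6), -1)) = Mul(2459, Pow(-517, -1)) = Mul(2459, Rational(-1, 517)) = Rational(-2459, 517)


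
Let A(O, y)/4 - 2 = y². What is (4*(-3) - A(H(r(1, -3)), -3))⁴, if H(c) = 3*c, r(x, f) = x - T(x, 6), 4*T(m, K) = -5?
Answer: 9834496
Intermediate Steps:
T(m, K) = -5/4 (T(m, K) = (¼)*(-5) = -5/4)
r(x, f) = 5/4 + x (r(x, f) = x - 1*(-5/4) = x + 5/4 = 5/4 + x)
A(O, y) = 8 + 4*y²
(4*(-3) - A(H(r(1, -3)), -3))⁴ = (4*(-3) - (8 + 4*(-3)²))⁴ = (-12 - (8 + 4*9))⁴ = (-12 - (8 + 36))⁴ = (-12 - 1*44)⁴ = (-12 - 44)⁴ = (-56)⁴ = 9834496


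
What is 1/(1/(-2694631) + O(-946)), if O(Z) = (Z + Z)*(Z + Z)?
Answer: 2694631/9645873583983 ≈ 2.7936e-7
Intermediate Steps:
O(Z) = 4*Z² (O(Z) = (2*Z)*(2*Z) = 4*Z²)
1/(1/(-2694631) + O(-946)) = 1/(1/(-2694631) + 4*(-946)²) = 1/(-1/2694631 + 4*894916) = 1/(-1/2694631 + 3579664) = 1/(9645873583983/2694631) = 2694631/9645873583983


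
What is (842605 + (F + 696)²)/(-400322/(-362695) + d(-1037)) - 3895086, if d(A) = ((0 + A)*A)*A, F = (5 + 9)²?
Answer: -1575414681575011798073/404462104554513 ≈ -3.8951e+6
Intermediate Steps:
F = 196 (F = 14² = 196)
d(A) = A³ (d(A) = (A*A)*A = A²*A = A³)
(842605 + (F + 696)²)/(-400322/(-362695) + d(-1037)) - 3895086 = (842605 + (196 + 696)²)/(-400322/(-362695) + (-1037)³) - 3895086 = (842605 + 892²)/(-400322*(-1/362695) - 1115157653) - 3895086 = (842605 + 795664)/(400322/362695 - 1115157653) - 3895086 = 1638269/(-404462104554513/362695) - 3895086 = 1638269*(-362695/404462104554513) - 3895086 = -594191974955/404462104554513 - 3895086 = -1575414681575011798073/404462104554513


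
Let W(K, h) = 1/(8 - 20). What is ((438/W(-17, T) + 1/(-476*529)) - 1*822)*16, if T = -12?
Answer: -6121858852/62951 ≈ -97248.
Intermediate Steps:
W(K, h) = -1/12 (W(K, h) = 1/(-12) = -1/12)
((438/W(-17, T) + 1/(-476*529)) - 1*822)*16 = ((438/(-1/12) + 1/(-476*529)) - 1*822)*16 = ((438*(-12) - 1/476*1/529) - 822)*16 = ((-5256 - 1/251804) - 822)*16 = (-1323481825/251804 - 822)*16 = -1530464713/251804*16 = -6121858852/62951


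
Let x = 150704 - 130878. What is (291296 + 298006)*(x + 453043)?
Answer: 278662647438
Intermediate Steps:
x = 19826
(291296 + 298006)*(x + 453043) = (291296 + 298006)*(19826 + 453043) = 589302*472869 = 278662647438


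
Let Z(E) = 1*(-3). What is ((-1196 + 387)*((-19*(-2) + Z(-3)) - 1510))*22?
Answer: 26252050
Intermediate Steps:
Z(E) = -3
((-1196 + 387)*((-19*(-2) + Z(-3)) - 1510))*22 = ((-1196 + 387)*((-19*(-2) - 3) - 1510))*22 = -809*((38 - 3) - 1510)*22 = -809*(35 - 1510)*22 = -809*(-1475)*22 = 1193275*22 = 26252050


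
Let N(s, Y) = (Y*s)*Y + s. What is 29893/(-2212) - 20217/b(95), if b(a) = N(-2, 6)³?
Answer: -3017160257/224088872 ≈ -13.464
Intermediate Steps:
N(s, Y) = s + s*Y² (N(s, Y) = s*Y² + s = s + s*Y²)
b(a) = -405224 (b(a) = (-2*(1 + 6²))³ = (-2*(1 + 36))³ = (-2*37)³ = (-74)³ = -405224)
29893/(-2212) - 20217/b(95) = 29893/(-2212) - 20217/(-405224) = 29893*(-1/2212) - 20217*(-1/405224) = -29893/2212 + 20217/405224 = -3017160257/224088872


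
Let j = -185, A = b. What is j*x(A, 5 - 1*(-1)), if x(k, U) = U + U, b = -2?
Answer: -2220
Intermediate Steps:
A = -2
x(k, U) = 2*U
j*x(A, 5 - 1*(-1)) = -370*(5 - 1*(-1)) = -370*(5 + 1) = -370*6 = -185*12 = -2220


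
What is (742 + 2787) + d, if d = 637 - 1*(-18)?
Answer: 4184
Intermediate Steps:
d = 655 (d = 637 + 18 = 655)
(742 + 2787) + d = (742 + 2787) + 655 = 3529 + 655 = 4184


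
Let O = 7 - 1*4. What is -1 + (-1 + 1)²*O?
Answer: -1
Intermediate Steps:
O = 3 (O = 7 - 4 = 3)
-1 + (-1 + 1)²*O = -1 + (-1 + 1)²*3 = -1 + 0²*3 = -1 + 0*3 = -1 + 0 = -1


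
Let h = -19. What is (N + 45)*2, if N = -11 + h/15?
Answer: 982/15 ≈ 65.467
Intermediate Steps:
N = -184/15 (N = -11 - 19/15 = -184/15 ≈ -12.267)
(N + 45)*2 = (-184/15 + 45)*2 = (491/15)*2 = 982/15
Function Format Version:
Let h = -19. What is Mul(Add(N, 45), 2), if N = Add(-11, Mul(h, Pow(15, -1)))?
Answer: Rational(982, 15) ≈ 65.467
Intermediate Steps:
N = Rational(-184, 15) (N = Add(-11, Mul(-19, Pow(15, -1))) = Add(-11, Mul(-19, Rational(1, 15))) = Add(-11, Rational(-19, 15)) = Rational(-184, 15) ≈ -12.267)
Mul(Add(N, 45), 2) = Mul(Add(Rational(-184, 15), 45), 2) = Mul(Rational(491, 15), 2) = Rational(982, 15)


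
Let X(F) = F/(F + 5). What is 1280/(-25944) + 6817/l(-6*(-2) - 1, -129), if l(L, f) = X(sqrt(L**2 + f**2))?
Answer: 22107371/3243 + 2005*sqrt(58)/58 ≈ 7080.2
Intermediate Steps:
X(F) = F/(5 + F)
l(L, f) = sqrt(L**2 + f**2)/(5 + sqrt(L**2 + f**2))
1280/(-25944) + 6817/l(-6*(-2) - 1, -129) = 1280/(-25944) + 6817/((sqrt((-6*(-2) - 1)**2 + (-129)**2)/(5 + sqrt((-6*(-2) - 1)**2 + (-129)**2)))) = 1280*(-1/25944) + 6817/((sqrt((12 - 1)**2 + 16641)/(5 + sqrt((12 - 1)**2 + 16641)))) = -160/3243 + 6817/((sqrt(11**2 + 16641)/(5 + sqrt(11**2 + 16641)))) = -160/3243 + 6817/((sqrt(121 + 16641)/(5 + sqrt(121 + 16641)))) = -160/3243 + 6817/((sqrt(16762)/(5 + sqrt(16762)))) = -160/3243 + 6817/(((17*sqrt(58))/(5 + 17*sqrt(58)))) = -160/3243 + 6817/((17*sqrt(58)/(5 + 17*sqrt(58)))) = -160/3243 + 6817*(sqrt(58)*(5 + 17*sqrt(58))/986) = -160/3243 + 401*sqrt(58)*(5 + 17*sqrt(58))/58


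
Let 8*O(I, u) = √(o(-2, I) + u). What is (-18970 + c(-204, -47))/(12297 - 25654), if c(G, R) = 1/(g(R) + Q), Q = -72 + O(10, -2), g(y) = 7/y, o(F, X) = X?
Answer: 1745029550846/1228694922523 + 4418*√2/1228694922523 ≈ 1.4202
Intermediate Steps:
O(I, u) = √(I + u)/8
Q = -72 + √2/4 (Q = -72 + √(10 - 2)/8 = -72 + √8/8 = -72 + (2*√2)/8 = -72 + √2/4 ≈ -71.646)
c(G, R) = 1/(-72 + 7/R + √2/4) (c(G, R) = 1/(7/R + (-72 + √2/4)) = 1/(-72 + 7/R + √2/4))
(-18970 + c(-204, -47))/(12297 - 25654) = (-18970 + 4*(-47)/(28 - 47*(-288 + √2)))/(12297 - 25654) = (-18970 + 4*(-47)/(28 + (13536 - 47*√2)))/(-13357) = (-18970 + 4*(-47)/(13564 - 47*√2))*(-1/13357) = (-18970 - 188/(13564 - 47*√2))*(-1/13357) = 18970/13357 + 188/(13357*(13564 - 47*√2))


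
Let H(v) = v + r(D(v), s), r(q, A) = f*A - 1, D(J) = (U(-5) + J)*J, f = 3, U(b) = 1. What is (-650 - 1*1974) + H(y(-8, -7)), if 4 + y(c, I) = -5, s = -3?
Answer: -2643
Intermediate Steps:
y(c, I) = -9 (y(c, I) = -4 - 5 = -9)
D(J) = J*(1 + J) (D(J) = (1 + J)*J = J*(1 + J))
r(q, A) = -1 + 3*A (r(q, A) = 3*A - 1 = -1 + 3*A)
H(v) = -10 + v (H(v) = v + (-1 + 3*(-3)) = v + (-1 - 9) = v - 10 = -10 + v)
(-650 - 1*1974) + H(y(-8, -7)) = (-650 - 1*1974) + (-10 - 9) = (-650 - 1974) - 19 = -2624 - 19 = -2643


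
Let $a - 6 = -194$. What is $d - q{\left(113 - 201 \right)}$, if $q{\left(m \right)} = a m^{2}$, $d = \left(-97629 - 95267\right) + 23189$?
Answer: $1286165$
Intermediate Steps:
$a = -188$ ($a = 6 - 194 = -188$)
$d = -169707$ ($d = -192896 + 23189 = -169707$)
$q{\left(m \right)} = - 188 m^{2}$
$d - q{\left(113 - 201 \right)} = -169707 - - 188 \left(113 - 201\right)^{2} = -169707 - - 188 \left(-88\right)^{2} = -169707 - \left(-188\right) 7744 = -169707 - -1455872 = -169707 + 1455872 = 1286165$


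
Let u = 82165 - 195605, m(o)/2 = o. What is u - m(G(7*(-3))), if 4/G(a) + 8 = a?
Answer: -3289752/29 ≈ -1.1344e+5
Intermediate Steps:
G(a) = 4/(-8 + a)
m(o) = 2*o
u = -113440
u - m(G(7*(-3))) = -113440 - 2*4/(-8 + 7*(-3)) = -113440 - 2*4/(-8 - 21) = -113440 - 2*4/(-29) = -113440 - 2*4*(-1/29) = -113440 - 2*(-4)/29 = -113440 - 1*(-8/29) = -113440 + 8/29 = -3289752/29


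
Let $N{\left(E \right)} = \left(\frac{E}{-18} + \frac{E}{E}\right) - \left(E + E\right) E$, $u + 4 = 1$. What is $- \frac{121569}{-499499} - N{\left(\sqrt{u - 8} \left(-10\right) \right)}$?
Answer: $- \frac{157039390}{71357} - \frac{5 i \sqrt{11}}{9} \approx -2200.8 - 1.8426 i$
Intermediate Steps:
$u = -3$ ($u = -4 + 1 = -3$)
$N{\left(E \right)} = 1 - 2 E^{2} - \frac{E}{18}$ ($N{\left(E \right)} = \left(E \left(- \frac{1}{18}\right) + 1\right) - 2 E E = \left(- \frac{E}{18} + 1\right) - 2 E^{2} = \left(1 - \frac{E}{18}\right) - 2 E^{2} = 1 - 2 E^{2} - \frac{E}{18}$)
$- \frac{121569}{-499499} - N{\left(\sqrt{u - 8} \left(-10\right) \right)} = - \frac{121569}{-499499} - \left(1 - 2 \left(\sqrt{-3 - 8} \left(-10\right)\right)^{2} - \frac{\sqrt{-3 - 8} \left(-10\right)}{18}\right) = \left(-121569\right) \left(- \frac{1}{499499}\right) - \left(1 - 2 \left(\sqrt{-11} \left(-10\right)\right)^{2} - \frac{\sqrt{-11} \left(-10\right)}{18}\right) = \frac{17367}{71357} - \left(1 - 2 \left(i \sqrt{11} \left(-10\right)\right)^{2} - \frac{i \sqrt{11} \left(-10\right)}{18}\right) = \frac{17367}{71357} - \left(1 - 2 \left(- 10 i \sqrt{11}\right)^{2} - \frac{\left(-10\right) i \sqrt{11}}{18}\right) = \frac{17367}{71357} - \left(1 - -2200 + \frac{5 i \sqrt{11}}{9}\right) = \frac{17367}{71357} - \left(1 + 2200 + \frac{5 i \sqrt{11}}{9}\right) = \frac{17367}{71357} - \left(2201 + \frac{5 i \sqrt{11}}{9}\right) = - \frac{157039390}{71357} - \frac{5 i \sqrt{11}}{9}$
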